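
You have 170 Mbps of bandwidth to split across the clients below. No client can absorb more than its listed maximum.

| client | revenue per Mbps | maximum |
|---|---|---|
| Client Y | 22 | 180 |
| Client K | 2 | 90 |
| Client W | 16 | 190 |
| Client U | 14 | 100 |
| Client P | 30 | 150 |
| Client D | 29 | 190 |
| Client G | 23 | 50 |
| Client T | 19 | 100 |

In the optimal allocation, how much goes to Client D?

20

Order the clients by revenue per Mbps: Client P 30 > Client D 29 > Client G 23 > Client Y 22 > Client T 19 > Client W 16 > Client U 14 > Client K 2.
Client P takes 150 to reach its cap of 150 ; 20 left.
Only 20 left; Client D takes them to reach 20.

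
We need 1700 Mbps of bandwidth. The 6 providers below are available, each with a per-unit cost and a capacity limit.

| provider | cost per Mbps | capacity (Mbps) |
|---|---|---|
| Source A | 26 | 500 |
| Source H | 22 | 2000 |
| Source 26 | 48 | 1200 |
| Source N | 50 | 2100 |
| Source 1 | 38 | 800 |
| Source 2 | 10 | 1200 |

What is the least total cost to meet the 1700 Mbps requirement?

23000

Cheapest first:
Source 2 at 10: take all 1200 Mbps ; 500 still needed.
Source H (22): take the remaining 500 ; done.
Source A, Source 1, Source 26, Source N: unused.
Cost = 1200×10 + 500×22 = 23000.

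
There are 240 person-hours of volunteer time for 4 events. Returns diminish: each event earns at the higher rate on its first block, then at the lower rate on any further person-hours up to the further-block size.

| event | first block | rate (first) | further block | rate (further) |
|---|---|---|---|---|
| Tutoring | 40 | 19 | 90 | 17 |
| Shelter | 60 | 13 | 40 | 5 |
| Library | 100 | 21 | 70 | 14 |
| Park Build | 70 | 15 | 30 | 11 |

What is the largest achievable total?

Rank every tier by rate: Library/T1 21 > Tutoring/T1 19 > Tutoring/T2 17 > Park Build/T1 15 > Library/T2 14 > Shelter/T1 13 > Park Build/T2 11 > Shelter/T2 5.
Library/T1 (21): +100 → 140 left.
Tutoring/T1 (19): +40 → 100 left.
Tutoring T2 at 17: fill all 90 → 10 left.
Park Build T1 at 15: only 10 left, fill 10.
Total = 21×100 + 19×40 + 17×90 + 15×10 = 4540.

4540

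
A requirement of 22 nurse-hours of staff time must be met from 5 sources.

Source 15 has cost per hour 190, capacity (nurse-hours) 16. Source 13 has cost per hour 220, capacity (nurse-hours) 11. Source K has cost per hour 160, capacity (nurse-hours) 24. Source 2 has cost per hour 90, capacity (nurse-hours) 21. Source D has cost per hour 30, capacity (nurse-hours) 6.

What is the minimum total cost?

1620

Cheapest first:
Take 6 from Source D at 30 → need 16 more.
Take 16 from Source 2 at 90 to finish.
Source K, Source 15, Source 13: unused.
Cost = 6×30 + 16×90 = 1620.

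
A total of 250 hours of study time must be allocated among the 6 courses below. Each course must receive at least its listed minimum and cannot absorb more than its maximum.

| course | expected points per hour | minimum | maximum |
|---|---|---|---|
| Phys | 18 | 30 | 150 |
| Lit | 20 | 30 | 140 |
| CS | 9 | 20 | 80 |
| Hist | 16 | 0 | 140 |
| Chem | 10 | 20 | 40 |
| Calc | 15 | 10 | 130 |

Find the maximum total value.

4410

Meeting every minimum uses 30+30+20+0+20+10 = 110 hours, leaving 140.
Highest expected points per hour first: Lit 20 > Phys 18 > Hist 16 > Calc 15 > Chem 10 > CS 9.
Lit: +110 to 140 (cap) ; 30 left.
Only 30 left; Phys takes them to reach 60.
Total = 18×60 + 20×140 + 9×20 + 10×20 + 15×10 = 4410.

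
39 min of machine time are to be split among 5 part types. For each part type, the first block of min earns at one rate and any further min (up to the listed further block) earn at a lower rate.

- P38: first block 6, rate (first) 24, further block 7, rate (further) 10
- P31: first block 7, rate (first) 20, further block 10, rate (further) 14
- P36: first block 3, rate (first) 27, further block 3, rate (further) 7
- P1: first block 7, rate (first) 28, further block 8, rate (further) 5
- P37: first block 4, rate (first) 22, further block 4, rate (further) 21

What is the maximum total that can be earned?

845

Order all 10 blocks by rate: P1/first 28 > P36/first 27 > P38/first 24 > P37/first 22 > P37/second 21 > P31/first 20 > P31/second 14 > P38/second 10 > P36/second 7 > P1/second 5.
P1 first at 28: fill all 7 → 32 left.
P36 first at 27: fill all 3 → 29 left.
Fill P38 first block (6 at 24) → 23 left.
Fill P37 first block (4 at 22) → 19 left.
P37/second (21): +4 → 15 left.
Fill P31 first block (7 at 20) → 8 left.
P31/second: +8 of 10 at 14; pool empty.
Total = 28×7 + 27×3 + 24×6 + 22×4 + 21×4 + 20×7 + 14×8 = 845.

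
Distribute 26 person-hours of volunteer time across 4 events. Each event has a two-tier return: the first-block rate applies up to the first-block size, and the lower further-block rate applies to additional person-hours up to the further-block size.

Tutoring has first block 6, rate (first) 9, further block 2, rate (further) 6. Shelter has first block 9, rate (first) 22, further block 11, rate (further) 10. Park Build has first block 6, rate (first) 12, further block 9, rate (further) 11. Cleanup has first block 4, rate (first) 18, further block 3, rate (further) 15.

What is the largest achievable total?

Order all 8 blocks by rate: Shelter/T1 22 > Cleanup/T1 18 > Cleanup/T2 15 > Park Build/T1 12 > Park Build/T2 11 > Shelter/T2 10 > Tutoring/T1 9 > Tutoring/T2 6.
Shelter/T1 (22): +9 → 17 left.
Cleanup T1 at 18: fill all 4 → 13 left.
Cleanup T2 at 15: fill all 3 → 10 left.
Park Build/T1 (12): +6 → 4 left.
Park Build T2 at 11: only 4 left, fill 4.
Total = 22×9 + 18×4 + 15×3 + 12×6 + 11×4 = 431.

431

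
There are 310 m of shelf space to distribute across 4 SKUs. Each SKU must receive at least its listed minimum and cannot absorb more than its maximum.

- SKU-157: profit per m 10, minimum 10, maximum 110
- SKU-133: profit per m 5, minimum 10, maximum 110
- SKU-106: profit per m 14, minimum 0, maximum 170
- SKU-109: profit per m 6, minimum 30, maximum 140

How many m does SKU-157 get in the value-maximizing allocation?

Meeting every minimum uses 10+10+0+30 = 50 m, leaving 260.
Rank by profit per m: SKU-106 14 > SKU-157 10 > SKU-109 6 > SKU-133 5.
SKU-106 takes 170 more to reach its cap of 170 ; 90 left.
Only 90 left; SKU-157 takes them to reach 100.

100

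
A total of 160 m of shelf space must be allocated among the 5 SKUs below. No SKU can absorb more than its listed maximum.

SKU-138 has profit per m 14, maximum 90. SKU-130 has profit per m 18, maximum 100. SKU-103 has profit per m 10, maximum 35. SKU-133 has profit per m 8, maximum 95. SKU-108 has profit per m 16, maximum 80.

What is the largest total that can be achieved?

Rank by profit per m: SKU-130 18 > SKU-108 16 > SKU-138 14 > SKU-103 10 > SKU-133 8.
SKU-130 takes 100 to reach its cap of 100 — 60 left.
Only 60 left; SKU-108 takes them to reach 60.
Total = 18×100 + 16×60 = 2760.

2760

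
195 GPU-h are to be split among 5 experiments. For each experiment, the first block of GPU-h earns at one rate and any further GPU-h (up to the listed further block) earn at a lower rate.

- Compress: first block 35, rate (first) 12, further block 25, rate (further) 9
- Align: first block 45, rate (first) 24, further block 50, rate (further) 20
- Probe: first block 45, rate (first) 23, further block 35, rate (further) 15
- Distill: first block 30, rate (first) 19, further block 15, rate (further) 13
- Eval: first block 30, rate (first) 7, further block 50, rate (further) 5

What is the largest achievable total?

4060

Order all 10 blocks by rate: Align/first 24 > Probe/first 23 > Align/second 20 > Distill/first 19 > Probe/second 15 > Distill/second 13 > Compress/first 12 > Compress/second 9 > Eval/first 7 > Eval/second 5.
Align/first (24): +45 → 150 left.
Probe first at 23: fill all 45 → 105 left.
Fill Align second block (50 at 20) → 55 left.
Distill first at 19: fill all 30 → 25 left.
25 remain; put them into Probe second at 15.
Total = 24×45 + 23×45 + 20×50 + 19×30 + 15×25 = 4060.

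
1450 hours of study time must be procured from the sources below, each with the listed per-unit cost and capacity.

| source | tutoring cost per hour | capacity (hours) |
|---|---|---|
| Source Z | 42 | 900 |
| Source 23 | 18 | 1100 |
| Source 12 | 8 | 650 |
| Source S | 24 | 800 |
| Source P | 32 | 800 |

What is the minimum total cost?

19600

Fill from the cheapest source first.
Source 12 at 8: take all 650 hours — 800 still needed.
Take 800 from Source 23 at 18 to finish.
Source S, Source P, Source Z: unused.
Cost = 650×8 + 800×18 = 19600.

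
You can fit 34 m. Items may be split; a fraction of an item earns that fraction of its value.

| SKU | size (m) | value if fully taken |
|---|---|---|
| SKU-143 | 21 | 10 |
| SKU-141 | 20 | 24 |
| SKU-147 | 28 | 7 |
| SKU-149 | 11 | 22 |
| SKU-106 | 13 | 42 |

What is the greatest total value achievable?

Sort by value density: SKU-106 42/13≈3.23, SKU-149 22/11≈2, SKU-141 24/20≈1.2, SKU-143 10/21≈0.476, SKU-147 7/28≈0.25.
All 13 m of SKU-106 fit (value 42) — 21 remain.
All 11 m of SKU-149 fit (value 22) — 10 remain.
10 m left: a 10/20 share of SKU-141 gives 24×10/20 = 12.
Total value = 76.

76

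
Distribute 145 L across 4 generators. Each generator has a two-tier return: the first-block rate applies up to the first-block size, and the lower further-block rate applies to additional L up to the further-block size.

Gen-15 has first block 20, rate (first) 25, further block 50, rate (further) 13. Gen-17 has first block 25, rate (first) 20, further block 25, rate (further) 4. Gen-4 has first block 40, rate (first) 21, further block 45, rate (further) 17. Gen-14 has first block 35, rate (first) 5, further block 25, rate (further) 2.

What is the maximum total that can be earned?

Treat each block as its own option and order by rate: Gen-15/T1 25 > Gen-4/T1 21 > Gen-17/T1 20 > Gen-4/T2 17 > Gen-15/T2 13 > Gen-14/T1 5 > Gen-17/T2 4 > Gen-14/T2 2.
Fill Gen-15 T1 block (20 at 25) ; 125 left.
Gen-4 T1 at 21: fill all 40 ; 85 left.
Gen-17/T1 (20): +25 ; 60 left.
Fill Gen-4 T2 block (45 at 17) ; 15 left.
15 remain; put them into Gen-15 T2 at 13.
Total = 25×20 + 21×40 + 20×25 + 17×45 + 13×15 = 2800.

2800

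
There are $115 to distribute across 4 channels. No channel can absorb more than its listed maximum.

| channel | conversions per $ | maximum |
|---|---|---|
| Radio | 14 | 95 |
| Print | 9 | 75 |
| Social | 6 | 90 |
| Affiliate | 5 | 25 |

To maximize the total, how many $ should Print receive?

20

Rank by conversions per $: Radio 14 > Print 9 > Social 6 > Affiliate 5.
Radio: +95 to 95 (cap) — 20 left.
Print has room for 75 but only 20 remain, so it gets 20.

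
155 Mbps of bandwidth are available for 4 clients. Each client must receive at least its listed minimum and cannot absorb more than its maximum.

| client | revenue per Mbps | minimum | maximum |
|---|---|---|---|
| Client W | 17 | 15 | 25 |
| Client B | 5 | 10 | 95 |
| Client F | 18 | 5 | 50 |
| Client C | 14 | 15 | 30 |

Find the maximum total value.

1995

Meeting every minimum uses 15+10+5+15 = 45 Mbps, leaving 110.
Rank by revenue per Mbps: Client F 18 > Client W 17 > Client C 14 > Client B 5.
Give Client F 45 more to hit its cap of 50 ; 65 left.
Give Client W 10 more to hit its cap of 25 ; 55 left.
Client C: +15 to 30 (cap) ; 40 left.
Client B: +40 (room for 85) → 50. Pool exhausted.
Total = 17×25 + 5×50 + 18×50 + 14×30 = 1995.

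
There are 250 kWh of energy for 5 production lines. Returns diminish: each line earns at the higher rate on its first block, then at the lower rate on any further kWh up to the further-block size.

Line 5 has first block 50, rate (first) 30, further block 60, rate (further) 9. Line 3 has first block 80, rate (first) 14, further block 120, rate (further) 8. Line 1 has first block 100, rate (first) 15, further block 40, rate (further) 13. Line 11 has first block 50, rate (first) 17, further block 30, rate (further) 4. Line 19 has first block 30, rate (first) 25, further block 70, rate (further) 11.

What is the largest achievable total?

Treat each block as its own option and order by rate: Line 5/first 30 > Line 19/first 25 > Line 11/first 17 > Line 1/first 15 > Line 3/first 14 > Line 1/second 13 > Line 19/second 11 > Line 5/second 9 > Line 3/second 8 > Line 11/second 4.
Line 5 first at 30: fill all 50 ; 200 left.
Fill Line 19 first block (30 at 25) ; 170 left.
Line 11 first at 17: fill all 50 ; 120 left.
Line 1/first (15): +100 ; 20 left.
Line 3 first at 14: only 20 left, fill 20.
Total = 30×50 + 25×30 + 17×50 + 15×100 + 14×20 = 4880.

4880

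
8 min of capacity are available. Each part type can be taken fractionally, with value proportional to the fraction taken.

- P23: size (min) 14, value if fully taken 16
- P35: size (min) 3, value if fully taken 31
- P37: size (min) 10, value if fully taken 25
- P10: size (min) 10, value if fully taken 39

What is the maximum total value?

50.5

Best value per unit of size first: P35 31/3≈10.3, P10 39/10≈3.9, P37 25/10≈2.5, P23 16/14≈1.14.
All 3 min of P35 fit (value 31) → 5 remain.
Only 5 min remain; take 5/10 of P10 for value 39×5/10 = 19.5.
Total value = 50.5.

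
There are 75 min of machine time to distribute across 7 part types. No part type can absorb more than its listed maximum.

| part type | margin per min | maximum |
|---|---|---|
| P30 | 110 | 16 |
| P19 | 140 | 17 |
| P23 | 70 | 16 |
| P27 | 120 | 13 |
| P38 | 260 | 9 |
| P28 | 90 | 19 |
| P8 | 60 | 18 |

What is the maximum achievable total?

9820

Rank by margin per min: P38 260 > P19 140 > P27 120 > P30 110 > P28 90 > P23 70 > P8 60.
Give P38 9 to hit its cap of 9 → 66 left.
Give P19 17 to hit its cap of 17 → 49 left.
P27: +13 to 13 (cap) → 36 left.
Give P30 16 to hit its cap of 16 → 20 left.
P28: +19 to 19 (cap) → 1 left.
P23 has room for 16 but only 1 remain, so it gets 1.
Total = 110×16 + 140×17 + 70×1 + 120×13 + 260×9 + 90×19 = 9820.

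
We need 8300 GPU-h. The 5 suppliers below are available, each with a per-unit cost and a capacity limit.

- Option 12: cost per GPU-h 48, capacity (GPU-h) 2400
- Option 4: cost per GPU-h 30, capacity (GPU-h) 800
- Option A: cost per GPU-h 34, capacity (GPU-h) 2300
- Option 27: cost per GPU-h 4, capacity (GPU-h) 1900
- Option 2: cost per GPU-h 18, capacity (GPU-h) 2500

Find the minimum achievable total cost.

Cheapest first:
Option 27 (4): use full 1900 → 6400 GPU-h to go.
Option 2 at 18: take all 2500 GPU-h → 3900 still needed.
Option 4 at 30: take all 800 GPU-h → 3100 still needed.
Take 2300 from Option A at 34 → need 800 more.
Option 12 at 48: take 800 of its 2400 → requirement met.
Cost = 1900×4 + 2500×18 + 800×30 + 2300×34 + 800×48 = 193200.

193200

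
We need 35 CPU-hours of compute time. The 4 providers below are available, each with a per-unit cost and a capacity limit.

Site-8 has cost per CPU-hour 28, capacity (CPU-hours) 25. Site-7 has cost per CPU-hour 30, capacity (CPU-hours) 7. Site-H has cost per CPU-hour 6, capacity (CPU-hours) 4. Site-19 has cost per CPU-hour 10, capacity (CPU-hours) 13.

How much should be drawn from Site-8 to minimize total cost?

18

Use providers in increasing cost order.
Site-H (6): use full 4 — 31 CPU-hours to go.
Site-19 (10): use full 13 — 18 CPU-hours to go.
Take 18 from Site-8 at 28 to finish.
Site-7: unused.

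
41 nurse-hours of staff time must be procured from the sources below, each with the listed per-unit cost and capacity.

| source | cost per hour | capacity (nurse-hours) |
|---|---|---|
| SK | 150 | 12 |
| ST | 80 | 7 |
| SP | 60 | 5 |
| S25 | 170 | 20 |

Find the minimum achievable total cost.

Use sources in increasing cost order.
SP (60): use full 5 — 36 nurse-hours to go.
ST at 80: take all 7 nurse-hours — 29 still needed.
SK (150): use full 12 — 17 nurse-hours to go.
Take 17 from S25 at 170 to finish.
Cost = 5×60 + 7×80 + 12×150 + 17×170 = 5550.

5550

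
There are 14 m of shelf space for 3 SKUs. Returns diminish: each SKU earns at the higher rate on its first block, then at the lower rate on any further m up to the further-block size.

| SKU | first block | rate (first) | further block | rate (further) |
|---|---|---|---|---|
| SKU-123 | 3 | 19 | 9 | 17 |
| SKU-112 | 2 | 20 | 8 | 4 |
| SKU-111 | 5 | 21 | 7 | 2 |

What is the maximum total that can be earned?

Treat each block as its own option and order by rate: SKU-111/first 21 > SKU-112/first 20 > SKU-123/first 19 > SKU-123/second 17 > SKU-112/second 4 > SKU-111/second 2.
SKU-111 first at 21: fill all 5 → 9 left.
SKU-112 first at 20: fill all 2 → 7 left.
SKU-123/first (19): +3 → 4 left.
SKU-123/second: +4 of 9 at 17; pool empty.
Total = 21×5 + 20×2 + 19×3 + 17×4 = 270.

270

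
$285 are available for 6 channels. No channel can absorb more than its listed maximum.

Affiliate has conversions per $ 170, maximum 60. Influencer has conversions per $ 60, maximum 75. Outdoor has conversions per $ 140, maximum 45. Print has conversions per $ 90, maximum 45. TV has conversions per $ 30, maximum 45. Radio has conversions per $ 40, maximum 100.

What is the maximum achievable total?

27450

Order the channels by conversions per $: Affiliate 170 > Outdoor 140 > Print 90 > Influencer 60 > Radio 40 > TV 30.
Give Affiliate 60 to hit its cap of 60 → 225 left.
Outdoor takes 45 to reach its cap of 45 → 180 left.
Give Print 45 to hit its cap of 45 → 135 left.
Give Influencer 75 to hit its cap of 75 → 60 left.
Only 60 left; Radio takes them to reach 60.
Total = 170×60 + 60×75 + 140×45 + 90×45 + 40×60 = 27450.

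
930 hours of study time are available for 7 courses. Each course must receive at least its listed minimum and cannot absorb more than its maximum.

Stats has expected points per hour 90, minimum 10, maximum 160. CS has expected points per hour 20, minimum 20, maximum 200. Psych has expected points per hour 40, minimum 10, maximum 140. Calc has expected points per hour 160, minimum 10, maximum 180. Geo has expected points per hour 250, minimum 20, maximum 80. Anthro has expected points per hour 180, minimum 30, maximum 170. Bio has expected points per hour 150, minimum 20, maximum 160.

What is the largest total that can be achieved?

124200

Meeting every minimum uses 10+20+10+10+20+30+20 = 120 hours, leaving 810.
Rank by expected points per hour: Geo 250 > Anthro 180 > Calc 160 > Bio 150 > Stats 90 > Psych 40 > CS 20.
Give Geo 60 more to hit its cap of 80 — 750 left.
Anthro takes 140 more to reach its cap of 170 — 610 left.
Calc: +170 to 180 (cap) — 440 left.
Bio: +140 to 160 (cap) — 300 left.
Give Stats 150 more to hit its cap of 160 — 150 left.
Psych: +130 to 140 (cap) — 20 left.
Only 20 left; CS takes them to reach 40.
Total = 90×160 + 20×40 + 40×140 + 160×180 + 250×80 + 180×170 + 150×160 = 124200.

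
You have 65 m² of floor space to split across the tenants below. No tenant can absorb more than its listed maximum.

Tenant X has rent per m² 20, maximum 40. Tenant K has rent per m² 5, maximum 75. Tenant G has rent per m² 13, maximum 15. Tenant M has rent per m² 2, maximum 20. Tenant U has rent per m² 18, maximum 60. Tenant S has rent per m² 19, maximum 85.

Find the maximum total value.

Highest rent per m² first: Tenant X 20 > Tenant S 19 > Tenant U 18 > Tenant G 13 > Tenant K 5 > Tenant M 2.
Tenant X: +40 to 40 (cap) ; 25 left.
Tenant S: +25 (room for 85) → 25. Pool exhausted.
Total = 20×40 + 19×25 = 1275.

1275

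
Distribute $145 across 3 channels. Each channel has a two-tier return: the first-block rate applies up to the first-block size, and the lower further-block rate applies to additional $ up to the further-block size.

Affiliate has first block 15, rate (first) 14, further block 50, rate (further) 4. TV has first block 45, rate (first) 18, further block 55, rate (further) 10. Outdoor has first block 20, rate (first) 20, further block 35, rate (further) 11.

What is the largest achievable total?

Treat each block as its own option and order by rate: Outdoor/tier1 20 > TV/tier1 18 > Affiliate/tier1 14 > Outdoor/tier2 11 > TV/tier2 10 > Affiliate/tier2 4.
Outdoor/tier1 (20): +20 — 125 left.
TV/tier1 (18): +45 — 80 left.
Fill Affiliate tier1 block (15 at 14) — 65 left.
Outdoor/tier2 (11): +35 — 30 left.
TV/tier2: +30 of 55 at 10; pool empty.
Total = 20×20 + 18×45 + 14×15 + 11×35 + 10×30 = 2105.

2105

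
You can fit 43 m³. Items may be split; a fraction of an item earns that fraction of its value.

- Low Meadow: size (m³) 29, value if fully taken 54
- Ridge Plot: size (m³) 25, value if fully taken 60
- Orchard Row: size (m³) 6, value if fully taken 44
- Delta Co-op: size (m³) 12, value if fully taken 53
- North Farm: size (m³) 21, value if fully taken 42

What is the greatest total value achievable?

157

Rank by value-to-size ratio: Orchard Row 44/6≈7.33, Delta Co-op 53/12≈4.42, Ridge Plot 60/25≈2.4, North Farm 42/21≈2, Low Meadow 54/29≈1.86.
Take all of Orchard Row (6 m³, value 44) — 37 m³ left.
All 12 m³ of Delta Co-op fit (value 53) — 25 remain.
Take all of Ridge Plot (25 m³, value 60) — 0 m³ left.
Total value = 157.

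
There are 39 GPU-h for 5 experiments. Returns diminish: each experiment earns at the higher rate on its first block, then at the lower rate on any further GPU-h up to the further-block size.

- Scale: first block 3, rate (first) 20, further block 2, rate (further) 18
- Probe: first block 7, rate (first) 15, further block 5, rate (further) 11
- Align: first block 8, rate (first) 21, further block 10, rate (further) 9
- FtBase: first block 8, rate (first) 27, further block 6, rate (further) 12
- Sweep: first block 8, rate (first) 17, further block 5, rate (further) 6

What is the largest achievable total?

757

Order all 10 blocks by rate: FtBase/tier1 27 > Align/tier1 21 > Scale/tier1 20 > Scale/tier2 18 > Sweep/tier1 17 > Probe/tier1 15 > FtBase/tier2 12 > Probe/tier2 11 > Align/tier2 9 > Sweep/tier2 6.
FtBase tier1 at 27: fill all 8 — 31 left.
Align tier1 at 21: fill all 8 — 23 left.
Scale/tier1 (20): +3 — 20 left.
Fill Scale tier2 block (2 at 18) — 18 left.
Sweep/tier1 (17): +8 — 10 left.
Fill Probe tier1 block (7 at 15) — 3 left.
3 remain; put them into FtBase tier2 at 12.
Total = 27×8 + 21×8 + 20×3 + 18×2 + 17×8 + 15×7 + 12×3 = 757.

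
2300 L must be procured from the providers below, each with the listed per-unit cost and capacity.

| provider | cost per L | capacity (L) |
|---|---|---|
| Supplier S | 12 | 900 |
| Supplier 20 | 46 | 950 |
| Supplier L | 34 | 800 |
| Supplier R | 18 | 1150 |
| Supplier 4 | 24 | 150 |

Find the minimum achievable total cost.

38500

Use providers in increasing cost order.
Supplier S (12): use full 900 — 1400 L to go.
Supplier R (18): use full 1150 — 250 L to go.
Take 150 from Supplier 4 at 24 — need 100 more.
Take 100 from Supplier L at 34 to finish.
Supplier 20: unused.
Cost = 900×12 + 1150×18 + 150×24 + 100×34 = 38500.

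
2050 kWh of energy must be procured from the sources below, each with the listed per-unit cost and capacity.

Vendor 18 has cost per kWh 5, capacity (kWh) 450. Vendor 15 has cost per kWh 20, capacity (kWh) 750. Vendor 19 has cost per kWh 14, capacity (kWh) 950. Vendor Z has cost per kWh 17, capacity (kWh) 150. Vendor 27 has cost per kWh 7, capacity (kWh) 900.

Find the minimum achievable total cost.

Fill from the cheapest source first.
Take 450 from Vendor 18 at 5 — need 1600 more.
Vendor 27 at 7: take all 900 kWh — 700 still needed.
Vendor 19 (14): take the remaining 700 — done.
Vendor Z, Vendor 15: unused.
Cost = 450×5 + 900×7 + 700×14 = 18350.

18350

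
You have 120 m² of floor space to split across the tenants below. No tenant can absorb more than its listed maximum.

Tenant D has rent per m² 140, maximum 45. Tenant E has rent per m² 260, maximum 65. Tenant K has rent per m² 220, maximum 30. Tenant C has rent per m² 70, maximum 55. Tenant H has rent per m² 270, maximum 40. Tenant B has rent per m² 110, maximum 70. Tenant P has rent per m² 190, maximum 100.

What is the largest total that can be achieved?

Highest rent per m² first: Tenant H 270 > Tenant E 260 > Tenant K 220 > Tenant P 190 > Tenant D 140 > Tenant B 110 > Tenant C 70.
Tenant H: +40 to 40 (cap) → 80 left.
Tenant E: +65 to 65 (cap) → 15 left.
Tenant K has room for 30 but only 15 remain, so it gets 15.
Total = 260×65 + 220×15 + 270×40 = 31000.

31000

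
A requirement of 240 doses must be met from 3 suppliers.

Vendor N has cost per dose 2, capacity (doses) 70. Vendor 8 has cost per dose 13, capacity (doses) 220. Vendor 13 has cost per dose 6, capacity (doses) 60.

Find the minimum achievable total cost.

1930

Cheapest first:
Take 70 from Vendor N at 2 → need 170 more.
Take 60 from Vendor 13 at 6 → need 110 more.
Vendor 8 at 13: take 110 of its 220 → requirement met.
Cost = 70×2 + 60×6 + 110×13 = 1930.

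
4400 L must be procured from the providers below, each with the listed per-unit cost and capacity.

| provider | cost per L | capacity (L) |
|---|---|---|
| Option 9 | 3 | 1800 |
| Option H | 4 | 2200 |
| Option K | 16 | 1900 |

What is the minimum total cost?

Fill from the cheapest provider first.
Option 9 (3): use full 1800 ; 2600 L to go.
Option H at 4: take all 2200 L ; 400 still needed.
Option K at 16: take 400 of its 1900 ; requirement met.
Cost = 1800×3 + 2200×4 + 400×16 = 20600.

20600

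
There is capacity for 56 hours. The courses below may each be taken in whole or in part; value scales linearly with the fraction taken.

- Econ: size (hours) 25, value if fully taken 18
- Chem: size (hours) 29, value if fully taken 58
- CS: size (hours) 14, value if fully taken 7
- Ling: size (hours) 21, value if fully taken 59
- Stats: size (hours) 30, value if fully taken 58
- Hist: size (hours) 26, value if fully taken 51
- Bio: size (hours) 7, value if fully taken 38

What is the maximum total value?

Rank by value-to-size ratio: Bio 38/7≈5.43, Ling 59/21≈2.81, Chem 58/29≈2, Hist 51/26≈1.96, Stats 58/30≈1.93, Econ 18/25≈0.72, CS 7/14≈0.5.
Bio: take in full, 7 hours for value 38 → 49 left.
All 21 hours of Ling fit (value 59) → 28 remain.
Only 28 hours remain; take 28/29 of Chem for value 58×28/29 = 56.
Total value = 153.

153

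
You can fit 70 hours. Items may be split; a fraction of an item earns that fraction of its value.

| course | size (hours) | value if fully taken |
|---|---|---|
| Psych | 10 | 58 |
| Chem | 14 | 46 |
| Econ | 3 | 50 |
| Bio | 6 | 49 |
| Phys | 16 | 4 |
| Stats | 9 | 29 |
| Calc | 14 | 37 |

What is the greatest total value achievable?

272.5

Rank by value-to-size ratio: Econ 50/3≈16.7, Bio 49/6≈8.17, Psych 58/10≈5.8, Chem 46/14≈3.29, Stats 29/9≈3.22, Calc 37/14≈2.64, Phys 4/16≈0.25.
Econ: take in full, 3 hours for value 50 ; 67 left.
All 6 hours of Bio fit (value 49) ; 61 remain.
Take all of Psych (10 hours, value 58) ; 51 hours left.
Chem: take in full, 14 hours for value 46 ; 37 left.
Stats: take in full, 9 hours for value 29 ; 28 left.
Take all of Calc (14 hours, value 37) ; 14 hours left.
Only 14 hours remain; take 14/16 of Phys for value 4×14/16 = 3.5.
Total value = 272.5.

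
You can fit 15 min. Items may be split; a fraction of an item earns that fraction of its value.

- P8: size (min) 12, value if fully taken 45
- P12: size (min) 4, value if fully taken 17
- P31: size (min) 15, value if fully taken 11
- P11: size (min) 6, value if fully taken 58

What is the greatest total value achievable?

93.75

Rank by value-to-size ratio: P11 58/6≈9.67, P12 17/4≈4.25, P8 45/12≈3.75, P31 11/15≈0.733.
Take all of P11 (6 min, value 58) → 9 min left.
P12: take in full, 4 min for value 17 → 5 left.
5 min left: a 5/12 share of P8 gives 45×5/12 = 18.75.
Total value = 93.75.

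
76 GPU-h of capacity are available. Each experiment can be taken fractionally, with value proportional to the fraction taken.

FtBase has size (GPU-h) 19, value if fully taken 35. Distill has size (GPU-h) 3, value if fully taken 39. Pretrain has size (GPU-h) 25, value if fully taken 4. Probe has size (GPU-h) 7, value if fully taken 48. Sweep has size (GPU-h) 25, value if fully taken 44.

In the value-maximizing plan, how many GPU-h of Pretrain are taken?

22

Sort by value density: Distill 39/3≈13, Probe 48/7≈6.86, FtBase 35/19≈1.84, Sweep 44/25≈1.76, Pretrain 4/25≈0.16.
Distill: take in full, 3 GPU-h for value 39 — 73 left.
All 7 GPU-h of Probe fit (value 48) — 66 remain.
Take all of FtBase (19 GPU-h, value 35) — 47 GPU-h left.
Take all of Sweep (25 GPU-h, value 44) — 22 GPU-h left.
Only 22 GPU-h remain; take 22/25 of Pretrain for value 4×22/25 = 3.52.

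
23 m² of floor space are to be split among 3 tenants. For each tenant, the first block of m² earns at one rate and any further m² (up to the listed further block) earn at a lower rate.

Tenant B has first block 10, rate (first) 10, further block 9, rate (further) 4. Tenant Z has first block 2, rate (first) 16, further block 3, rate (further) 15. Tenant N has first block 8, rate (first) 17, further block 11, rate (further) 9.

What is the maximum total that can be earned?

Treat each block as its own option and order by rate: Tenant N/T1 17 > Tenant Z/T1 16 > Tenant Z/T2 15 > Tenant B/T1 10 > Tenant N/T2 9 > Tenant B/T2 4.
Tenant N T1 at 17: fill all 8 — 15 left.
Fill Tenant Z T1 block (2 at 16) — 13 left.
Fill Tenant Z T2 block (3 at 15) — 10 left.
Fill Tenant B T1 block (10 at 10) — 0 left.
Total = 17×8 + 16×2 + 15×3 + 10×10 = 313.

313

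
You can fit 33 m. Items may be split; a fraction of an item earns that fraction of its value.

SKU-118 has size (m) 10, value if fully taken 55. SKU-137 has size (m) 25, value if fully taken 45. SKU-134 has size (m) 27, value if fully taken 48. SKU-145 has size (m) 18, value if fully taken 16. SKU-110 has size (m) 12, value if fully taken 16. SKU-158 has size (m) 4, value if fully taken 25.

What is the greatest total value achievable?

Sort by value density: SKU-158 25/4≈6.25, SKU-118 55/10≈5.5, SKU-137 45/25≈1.8, SKU-134 48/27≈1.78, SKU-110 16/12≈1.33, SKU-145 16/18≈0.889.
SKU-158: take in full, 4 m for value 25 — 29 left.
Take all of SKU-118 (10 m, value 55) — 19 m left.
Fill the last 19 m with part of SKU-137: 19/25 of it earns 34.2.
Total value = 114.2.

114.2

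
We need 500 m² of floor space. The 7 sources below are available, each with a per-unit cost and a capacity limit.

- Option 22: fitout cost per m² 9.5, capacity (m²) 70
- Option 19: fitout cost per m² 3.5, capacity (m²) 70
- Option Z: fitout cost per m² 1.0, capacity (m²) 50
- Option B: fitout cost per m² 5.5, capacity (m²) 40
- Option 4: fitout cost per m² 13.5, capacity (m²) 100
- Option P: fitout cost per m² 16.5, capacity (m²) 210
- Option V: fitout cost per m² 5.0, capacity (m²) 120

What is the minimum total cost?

Use sources in increasing cost order.
Option Z at 1.0: take all 50 m² — 450 still needed.
Option 19 (3.5): use full 70 — 380 m² to go.
Option V (5.0): use full 120 — 260 m² to go.
Option B (5.5): use full 40 — 220 m² to go.
Option 22 (9.5): use full 70 — 150 m² to go.
Take 100 from Option 4 at 13.5 — need 50 more.
Option P (16.5): take the remaining 50 — done.
Cost = 50×1.0 + 70×3.5 + 120×5.0 + 40×5.5 + 70×9.5 + 100×13.5 + 50×16.5 = 3955.

3955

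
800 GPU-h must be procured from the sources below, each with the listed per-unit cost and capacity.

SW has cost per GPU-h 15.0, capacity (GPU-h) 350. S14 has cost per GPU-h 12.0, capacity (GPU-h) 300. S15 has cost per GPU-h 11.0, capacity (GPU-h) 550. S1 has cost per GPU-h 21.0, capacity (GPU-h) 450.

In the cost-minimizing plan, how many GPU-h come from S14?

250

Use sources in increasing cost order.
S15 (11.0): use full 550 ; 250 GPU-h to go.
S14 at 12.0: take 250 of its 300 ; requirement met.
SW, S1: unused.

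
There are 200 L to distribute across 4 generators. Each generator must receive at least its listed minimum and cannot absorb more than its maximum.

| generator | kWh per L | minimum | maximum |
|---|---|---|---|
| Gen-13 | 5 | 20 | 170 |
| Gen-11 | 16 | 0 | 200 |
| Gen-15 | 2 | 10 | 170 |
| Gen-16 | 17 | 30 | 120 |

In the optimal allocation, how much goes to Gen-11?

Meeting every minimum uses 20+0+10+30 = 60 L, leaving 140.
Order the generators by kWh per L: Gen-16 17 > Gen-11 16 > Gen-13 5 > Gen-15 2.
Gen-16: +90 to 120 (cap) → 50 left.
Gen-11: +50 (room for 200) → 50. Pool exhausted.

50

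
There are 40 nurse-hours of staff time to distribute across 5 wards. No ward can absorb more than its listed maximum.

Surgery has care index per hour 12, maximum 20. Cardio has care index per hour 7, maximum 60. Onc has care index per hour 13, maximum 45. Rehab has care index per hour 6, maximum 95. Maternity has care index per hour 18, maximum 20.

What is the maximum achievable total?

Order the wards by care index per hour: Maternity 18 > Onc 13 > Surgery 12 > Cardio 7 > Rehab 6.
Maternity: +20 to 20 (cap) ; 20 left.
Only 20 left; Onc takes them to reach 20.
Total = 13×20 + 18×20 = 620.

620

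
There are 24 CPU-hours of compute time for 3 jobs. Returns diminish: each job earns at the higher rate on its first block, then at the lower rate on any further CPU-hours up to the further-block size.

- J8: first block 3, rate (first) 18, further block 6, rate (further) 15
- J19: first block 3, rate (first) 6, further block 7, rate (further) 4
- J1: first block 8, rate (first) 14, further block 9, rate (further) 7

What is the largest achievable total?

Treat each block as its own option and order by rate: J8/T1 18 > J8/T2 15 > J1/T1 14 > J1/T2 7 > J19/T1 6 > J19/T2 4.
J8/T1 (18): +3 — 21 left.
J8 T2 at 15: fill all 6 — 15 left.
J1/T1 (14): +8 — 7 left.
J1 T2 at 7: only 7 left, fill 7.
Total = 18×3 + 15×6 + 14×8 + 7×7 = 305.

305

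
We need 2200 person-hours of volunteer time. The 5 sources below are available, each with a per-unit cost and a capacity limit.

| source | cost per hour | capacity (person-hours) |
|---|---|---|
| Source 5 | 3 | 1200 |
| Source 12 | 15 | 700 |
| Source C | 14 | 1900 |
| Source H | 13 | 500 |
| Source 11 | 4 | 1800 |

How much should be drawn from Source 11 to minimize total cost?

Use sources in increasing cost order.
Source 5 (3): use full 1200 ; 1000 person-hours to go.
Source 11 (4): take the remaining 1000 ; done.
Source H, Source C, Source 12: unused.

1000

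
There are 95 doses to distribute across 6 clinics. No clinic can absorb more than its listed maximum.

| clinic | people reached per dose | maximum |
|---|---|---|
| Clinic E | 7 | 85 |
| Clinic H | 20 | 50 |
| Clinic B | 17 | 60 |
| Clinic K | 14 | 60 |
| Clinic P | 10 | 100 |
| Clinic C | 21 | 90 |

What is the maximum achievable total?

1990

Rank by people reached per dose: Clinic C 21 > Clinic H 20 > Clinic B 17 > Clinic K 14 > Clinic P 10 > Clinic E 7.
Clinic C takes 90 to reach its cap of 90 — 5 left.
Clinic H has room for 50 but only 5 remain, so it gets 5.
Total = 20×5 + 21×90 = 1990.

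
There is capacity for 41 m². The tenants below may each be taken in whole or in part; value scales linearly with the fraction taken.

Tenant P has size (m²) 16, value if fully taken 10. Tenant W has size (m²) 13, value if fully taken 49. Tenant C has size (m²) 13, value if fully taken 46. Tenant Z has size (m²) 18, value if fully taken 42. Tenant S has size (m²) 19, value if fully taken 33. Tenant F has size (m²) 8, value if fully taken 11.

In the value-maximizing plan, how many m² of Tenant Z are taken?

15

Rank by value-to-size ratio: Tenant W 49/13≈3.77, Tenant C 46/13≈3.54, Tenant Z 42/18≈2.33, Tenant S 33/19≈1.74, Tenant F 11/8≈1.38, Tenant P 10/16≈0.625.
All 13 m² of Tenant W fit (value 49) ; 28 remain.
Take all of Tenant C (13 m², value 46) ; 15 m² left.
15 m² left: a 15/18 share of Tenant Z gives 42×15/18 = 35.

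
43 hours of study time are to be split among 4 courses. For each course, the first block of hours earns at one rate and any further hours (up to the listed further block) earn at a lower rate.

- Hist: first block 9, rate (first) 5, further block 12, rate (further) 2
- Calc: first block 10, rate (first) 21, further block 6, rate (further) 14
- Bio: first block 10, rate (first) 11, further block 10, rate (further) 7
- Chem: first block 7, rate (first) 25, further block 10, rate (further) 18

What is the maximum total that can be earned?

759

Rank every tier by rate: Chem/T1 25 > Calc/T1 21 > Chem/T2 18 > Calc/T2 14 > Bio/T1 11 > Bio/T2 7 > Hist/T1 5 > Hist/T2 2.
Fill Chem T1 block (7 at 25) ; 36 left.
Fill Calc T1 block (10 at 21) ; 26 left.
Chem T2 at 18: fill all 10 ; 16 left.
Fill Calc T2 block (6 at 14) ; 10 left.
Fill Bio T1 block (10 at 11) ; 0 left.
Total = 25×7 + 21×10 + 18×10 + 14×6 + 11×10 = 759.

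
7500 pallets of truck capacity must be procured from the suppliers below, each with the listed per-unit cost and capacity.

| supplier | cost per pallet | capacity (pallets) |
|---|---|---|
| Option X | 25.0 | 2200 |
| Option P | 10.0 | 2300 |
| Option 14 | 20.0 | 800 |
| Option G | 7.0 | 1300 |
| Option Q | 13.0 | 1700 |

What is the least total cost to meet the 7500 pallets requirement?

105200

Use suppliers in increasing cost order.
Option G (7.0): use full 1300 — 6200 pallets to go.
Option P (10.0): use full 2300 — 3900 pallets to go.
Take 1700 from Option Q at 13.0 — need 2200 more.
Option 14 at 20.0: take all 800 pallets — 1400 still needed.
Option X (25.0): take the remaining 1400 — done.
Cost = 1300×7.0 + 2300×10.0 + 1700×13.0 + 800×20.0 + 1400×25.0 = 105200.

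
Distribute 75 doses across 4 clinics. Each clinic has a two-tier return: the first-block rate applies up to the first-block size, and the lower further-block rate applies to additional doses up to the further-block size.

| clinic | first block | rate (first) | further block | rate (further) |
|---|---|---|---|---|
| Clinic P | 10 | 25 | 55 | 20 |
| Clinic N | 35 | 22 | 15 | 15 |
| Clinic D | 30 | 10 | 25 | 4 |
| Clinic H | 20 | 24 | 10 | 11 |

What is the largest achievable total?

1700

Treat each block as its own option and order by rate: Clinic P/tier1 25 > Clinic H/tier1 24 > Clinic N/tier1 22 > Clinic P/tier2 20 > Clinic N/tier2 15 > Clinic H/tier2 11 > Clinic D/tier1 10 > Clinic D/tier2 4.
Fill Clinic P tier1 block (10 at 25) ; 65 left.
Fill Clinic H tier1 block (20 at 24) ; 45 left.
Clinic N/tier1 (22): +35 ; 10 left.
Clinic P/tier2: +10 of 55 at 20; pool empty.
Total = 25×10 + 24×20 + 22×35 + 20×10 = 1700.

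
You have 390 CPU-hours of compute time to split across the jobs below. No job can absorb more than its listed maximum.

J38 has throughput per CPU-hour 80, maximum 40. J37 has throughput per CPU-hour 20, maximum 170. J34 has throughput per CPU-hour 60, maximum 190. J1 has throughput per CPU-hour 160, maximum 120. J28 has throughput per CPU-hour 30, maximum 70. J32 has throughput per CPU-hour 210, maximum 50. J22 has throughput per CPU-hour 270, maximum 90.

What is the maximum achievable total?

62600

Rank by throughput per CPU-hour: J22 270 > J32 210 > J1 160 > J38 80 > J34 60 > J28 30 > J37 20.
J22: +90 to 90 (cap) — 300 left.
J32 takes 50 to reach its cap of 50 — 250 left.
J1: +120 to 120 (cap) — 130 left.
Give J38 40 to hit its cap of 40 — 90 left.
J34: +90 (room for 190) → 90. Pool exhausted.
Total = 80×40 + 60×90 + 160×120 + 210×50 + 270×90 = 62600.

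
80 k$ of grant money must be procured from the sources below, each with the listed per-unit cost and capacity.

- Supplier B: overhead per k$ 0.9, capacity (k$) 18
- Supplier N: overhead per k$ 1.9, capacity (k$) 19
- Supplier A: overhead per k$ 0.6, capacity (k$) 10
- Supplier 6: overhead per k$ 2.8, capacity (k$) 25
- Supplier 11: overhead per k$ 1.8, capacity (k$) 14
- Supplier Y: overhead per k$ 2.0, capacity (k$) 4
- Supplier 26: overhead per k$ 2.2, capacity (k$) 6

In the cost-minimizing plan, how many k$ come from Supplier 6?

Fill from the cheapest source first.
Supplier A at 0.6: take all 10 k$ — 70 still needed.
Supplier B (0.9): use full 18 — 52 k$ to go.
Take 14 from Supplier 11 at 1.8 — need 38 more.
Supplier N (1.9): use full 19 — 19 k$ to go.
Supplier Y (2.0): use full 4 — 15 k$ to go.
Supplier 26 (2.2): use full 6 — 9 k$ to go.
Take 9 from Supplier 6 at 2.8 to finish.

9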